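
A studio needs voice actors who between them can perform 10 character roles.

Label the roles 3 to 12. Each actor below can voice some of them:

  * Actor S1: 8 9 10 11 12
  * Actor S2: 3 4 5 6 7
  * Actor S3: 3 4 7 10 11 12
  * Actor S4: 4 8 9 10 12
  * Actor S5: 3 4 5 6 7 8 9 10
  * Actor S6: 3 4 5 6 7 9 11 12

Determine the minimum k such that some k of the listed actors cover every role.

2

S5 and S6 together: S5 ∪ S6 = {3, 4, 5, 6, 7, 8, 9, 10, 11, 12} — every role is covered.
No single actor has all 10 roles (the largest, S5, has 8), so 2 is optimal.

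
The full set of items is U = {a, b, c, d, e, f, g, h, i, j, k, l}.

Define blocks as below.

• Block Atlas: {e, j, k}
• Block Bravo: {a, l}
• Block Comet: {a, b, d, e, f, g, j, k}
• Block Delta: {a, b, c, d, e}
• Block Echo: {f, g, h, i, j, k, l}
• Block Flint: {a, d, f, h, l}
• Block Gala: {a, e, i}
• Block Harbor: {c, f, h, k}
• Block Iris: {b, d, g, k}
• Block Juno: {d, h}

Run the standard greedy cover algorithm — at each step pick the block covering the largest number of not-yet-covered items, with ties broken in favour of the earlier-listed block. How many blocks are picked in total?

3

Greedy: pick Comet (covers 8 new) → pick Echo (covers 3 new) → pick Delta (covers 1 new). Total picks: 3.
(The true minimum cover uses only 2 blocks, so greedy is not optimal here.)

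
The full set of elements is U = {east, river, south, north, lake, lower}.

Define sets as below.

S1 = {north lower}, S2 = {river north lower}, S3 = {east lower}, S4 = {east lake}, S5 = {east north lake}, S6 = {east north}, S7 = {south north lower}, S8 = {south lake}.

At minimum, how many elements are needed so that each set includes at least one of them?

3

H = {east, lake, lower} meets every set (each contains at least one member of H), and |H| = 3.
No choice of 2 elements meets every set, so 3 is the minimum.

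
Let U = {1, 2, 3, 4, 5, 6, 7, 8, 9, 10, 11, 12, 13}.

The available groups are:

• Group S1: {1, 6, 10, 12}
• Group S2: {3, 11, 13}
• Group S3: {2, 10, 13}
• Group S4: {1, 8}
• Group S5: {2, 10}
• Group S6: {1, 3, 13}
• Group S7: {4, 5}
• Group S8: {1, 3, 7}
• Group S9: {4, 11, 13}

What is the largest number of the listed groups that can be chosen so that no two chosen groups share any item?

S2, S4, S5, S7 are pairwise disjoint (S2={3,11,13}; S4={1,8}; S5={2,10}; S7={4,5}).
Every remaining group overlaps one of these, and no 5 of the listed groups are pairwise disjoint, so 4 is the maximum.

4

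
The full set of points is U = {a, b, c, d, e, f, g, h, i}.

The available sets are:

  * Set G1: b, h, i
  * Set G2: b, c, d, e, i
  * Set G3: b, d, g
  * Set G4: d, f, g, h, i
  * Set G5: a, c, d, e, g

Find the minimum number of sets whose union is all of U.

3

G1 and G4 and G5 together: G1 ∪ G4 ∪ G5 = {a, b, c, d, e, f, g, h, i} — every point is covered.
Only G5 contains a, so G5 is forced; the remaining 4 points need at least 2 more sets (each remaining set adds at most 3) — so at least 3 sets are needed, and 3 is optimal.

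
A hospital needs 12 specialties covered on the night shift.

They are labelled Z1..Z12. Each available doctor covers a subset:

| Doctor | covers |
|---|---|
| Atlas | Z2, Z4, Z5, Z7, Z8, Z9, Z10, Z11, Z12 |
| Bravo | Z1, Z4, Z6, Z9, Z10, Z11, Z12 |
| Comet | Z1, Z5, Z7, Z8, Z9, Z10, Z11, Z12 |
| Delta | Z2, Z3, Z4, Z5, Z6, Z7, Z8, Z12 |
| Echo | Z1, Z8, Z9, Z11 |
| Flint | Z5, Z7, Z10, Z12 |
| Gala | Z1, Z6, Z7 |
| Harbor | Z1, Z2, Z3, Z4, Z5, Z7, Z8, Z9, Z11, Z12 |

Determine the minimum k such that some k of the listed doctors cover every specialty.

2

Comet and Delta together: Comet ∪ Delta = {Z1, Z2, Z3, Z4, Z5, Z6, Z7, Z8, Z9, Z10, Z11, Z12} — every specialty is covered.
No single doctor has all 12 specialties (the largest, Harbor, has 10), so 2 is optimal.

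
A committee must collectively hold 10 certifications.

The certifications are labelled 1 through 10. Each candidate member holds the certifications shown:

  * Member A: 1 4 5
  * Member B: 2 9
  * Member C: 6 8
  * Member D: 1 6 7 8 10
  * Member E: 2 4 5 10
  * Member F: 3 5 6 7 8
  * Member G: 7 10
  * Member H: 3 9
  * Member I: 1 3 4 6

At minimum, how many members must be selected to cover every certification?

Take {D, E, H}. Their union is {1, 2, 3, 4, 5, 6, 7, 8, 9, 10}, which is all 10 certifications.
No 2 of the 9 members cover everything (all 36 combinations miss at least one certification), so 3 is optimal.

3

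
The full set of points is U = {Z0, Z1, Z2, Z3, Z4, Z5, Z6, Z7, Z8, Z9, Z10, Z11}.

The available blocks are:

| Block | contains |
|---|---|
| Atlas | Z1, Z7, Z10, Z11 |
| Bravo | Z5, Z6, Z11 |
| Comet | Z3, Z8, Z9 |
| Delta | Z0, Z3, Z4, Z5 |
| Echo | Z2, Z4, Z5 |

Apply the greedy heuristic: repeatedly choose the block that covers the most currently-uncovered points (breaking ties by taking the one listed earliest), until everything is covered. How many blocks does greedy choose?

Greedy: pick Atlas (covers 4 new) → pick Delta (covers 4 new) → pick Comet (covers 2 new) → pick Bravo (covers 1 new) → pick Echo (covers 1 new). Total picks: 5.

5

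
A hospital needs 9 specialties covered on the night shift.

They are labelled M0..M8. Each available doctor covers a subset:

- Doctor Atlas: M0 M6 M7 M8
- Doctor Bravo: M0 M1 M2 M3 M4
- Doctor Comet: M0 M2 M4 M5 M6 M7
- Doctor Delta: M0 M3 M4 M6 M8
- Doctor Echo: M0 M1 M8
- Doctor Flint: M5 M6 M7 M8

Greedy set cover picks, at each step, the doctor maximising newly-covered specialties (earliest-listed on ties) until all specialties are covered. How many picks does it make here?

Greedy: pick Comet (covers 6 new) → pick Bravo (covers 2 new) → pick Atlas (covers 1 new). Total picks: 3.
(The true minimum cover uses only 2 doctors, so greedy is not optimal here.)

3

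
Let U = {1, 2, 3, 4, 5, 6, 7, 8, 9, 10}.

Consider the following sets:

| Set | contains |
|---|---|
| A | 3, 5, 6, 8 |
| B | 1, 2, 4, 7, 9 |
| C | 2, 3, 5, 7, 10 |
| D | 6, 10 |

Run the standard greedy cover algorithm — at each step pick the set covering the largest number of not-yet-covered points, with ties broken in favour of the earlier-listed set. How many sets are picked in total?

Greedy: pick B (covers 5 new) → pick A (covers 4 new) → pick C (covers 1 new). Total picks: 3.

3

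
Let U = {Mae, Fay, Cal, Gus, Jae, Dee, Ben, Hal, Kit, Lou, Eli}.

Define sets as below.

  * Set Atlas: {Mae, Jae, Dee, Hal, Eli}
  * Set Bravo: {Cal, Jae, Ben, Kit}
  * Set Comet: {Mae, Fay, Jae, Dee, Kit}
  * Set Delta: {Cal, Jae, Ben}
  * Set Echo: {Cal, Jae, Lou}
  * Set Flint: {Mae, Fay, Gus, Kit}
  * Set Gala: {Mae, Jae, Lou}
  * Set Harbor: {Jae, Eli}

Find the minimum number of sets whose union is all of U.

Atlas and Delta and Echo and Flint together: Atlas ∪ Delta ∪ Echo ∪ Flint = {Mae, Fay, Cal, Gus, Jae, Dee, Ben, Hal, Kit, Lou, Eli} — every point is covered.
No 3 of the 8 sets cover everything (all 56 combinations miss at least one point), so 4 is optimal.

4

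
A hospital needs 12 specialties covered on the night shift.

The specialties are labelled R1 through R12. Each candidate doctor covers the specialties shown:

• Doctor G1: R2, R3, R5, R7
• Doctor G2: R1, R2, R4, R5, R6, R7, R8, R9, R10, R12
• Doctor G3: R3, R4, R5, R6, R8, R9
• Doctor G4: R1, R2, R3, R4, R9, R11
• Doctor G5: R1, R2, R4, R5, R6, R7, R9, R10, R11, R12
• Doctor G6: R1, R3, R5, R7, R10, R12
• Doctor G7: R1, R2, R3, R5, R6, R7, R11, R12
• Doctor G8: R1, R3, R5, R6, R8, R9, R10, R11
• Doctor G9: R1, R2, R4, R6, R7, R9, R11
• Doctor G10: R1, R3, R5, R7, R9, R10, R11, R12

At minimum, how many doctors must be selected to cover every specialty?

Take {G2, G7}. Their union is {R1, R2, R3, R4, R5, R6, R7, R8, R9, R10, R11, R12}, which is all 12 specialties.
No single doctor has all 12 specialties (the largest, G2, has 10), so 2 is optimal.

2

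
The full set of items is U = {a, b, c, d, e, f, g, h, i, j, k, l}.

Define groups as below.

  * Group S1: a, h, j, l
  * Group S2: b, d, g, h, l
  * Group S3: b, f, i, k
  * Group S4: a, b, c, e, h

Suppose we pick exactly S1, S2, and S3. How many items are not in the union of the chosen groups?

2

Union of S1, S2, S3 = {a, b, d, f, g, h, i, j, k, l}.
Not covered: c, e — 2 items.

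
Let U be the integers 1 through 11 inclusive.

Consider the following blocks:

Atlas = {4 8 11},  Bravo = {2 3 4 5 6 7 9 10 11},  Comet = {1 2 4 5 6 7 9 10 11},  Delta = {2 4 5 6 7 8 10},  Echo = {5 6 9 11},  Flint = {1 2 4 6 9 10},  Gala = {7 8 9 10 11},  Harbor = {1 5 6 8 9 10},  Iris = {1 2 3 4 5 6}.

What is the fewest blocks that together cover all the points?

2

Gala and Iris together: Gala ∪ Iris = {1, 2, 3, 4, 5, 6, 7, 8, 9, 10, 11} — every point is covered.
No single block has all 11 points (the largest, Bravo, has 9), so 2 is optimal.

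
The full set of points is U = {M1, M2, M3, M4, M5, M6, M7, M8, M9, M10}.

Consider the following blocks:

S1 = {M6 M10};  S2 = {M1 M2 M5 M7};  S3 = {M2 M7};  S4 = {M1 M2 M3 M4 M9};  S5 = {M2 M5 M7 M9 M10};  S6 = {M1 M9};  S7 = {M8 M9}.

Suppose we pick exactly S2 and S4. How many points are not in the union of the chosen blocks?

3

Union of S2, S4 = {M1, M2, M3, M4, M5, M7, M9}.
Not covered: M6, M8, M10 — 3 points.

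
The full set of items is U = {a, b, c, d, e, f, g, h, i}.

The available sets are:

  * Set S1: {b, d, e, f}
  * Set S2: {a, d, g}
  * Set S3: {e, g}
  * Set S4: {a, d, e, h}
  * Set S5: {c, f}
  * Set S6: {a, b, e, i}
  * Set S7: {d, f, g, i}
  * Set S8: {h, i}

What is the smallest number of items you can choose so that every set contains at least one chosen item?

The 4 items {a, c, e, i} hit every set.
No choice of 3 items meets every set, so 4 is the minimum.

4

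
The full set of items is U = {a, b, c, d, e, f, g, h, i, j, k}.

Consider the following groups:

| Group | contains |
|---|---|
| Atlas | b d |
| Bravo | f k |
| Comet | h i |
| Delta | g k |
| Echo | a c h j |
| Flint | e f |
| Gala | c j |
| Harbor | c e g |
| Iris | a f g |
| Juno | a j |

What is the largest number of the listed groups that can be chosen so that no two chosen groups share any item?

Atlas, Comet, Delta, Flint, Juno are pairwise disjoint (Atlas={b,d}; Comet={h,i}; Delta={g,k}; Flint={e,f}; Juno={a,j}).
Every remaining group overlaps one of these, and no 6 of the listed groups are pairwise disjoint, so 5 is the maximum.

5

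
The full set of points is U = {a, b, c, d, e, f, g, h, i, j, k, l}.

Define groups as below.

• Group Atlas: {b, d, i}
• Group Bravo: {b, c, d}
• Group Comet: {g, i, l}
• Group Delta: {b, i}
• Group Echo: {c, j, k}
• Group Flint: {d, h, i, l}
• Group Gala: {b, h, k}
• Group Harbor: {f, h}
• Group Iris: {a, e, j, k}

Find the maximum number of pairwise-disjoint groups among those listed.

4

Bravo, Comet, Harbor, Iris are pairwise disjoint (Bravo={b,c,d}; Comet={g,i,l}; Harbor={f,h}; Iris={a,e,j,k}).
Every remaining group overlaps one of these, and no 5 of the listed groups are pairwise disjoint, so 4 is the maximum.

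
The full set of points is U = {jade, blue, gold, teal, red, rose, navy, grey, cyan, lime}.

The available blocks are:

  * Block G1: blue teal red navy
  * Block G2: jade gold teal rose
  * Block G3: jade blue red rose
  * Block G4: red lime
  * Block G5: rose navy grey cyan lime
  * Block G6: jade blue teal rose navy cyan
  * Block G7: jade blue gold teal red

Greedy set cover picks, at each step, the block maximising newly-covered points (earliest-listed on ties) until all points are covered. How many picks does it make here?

4

Greedy: pick G6 (covers 6 new) → pick G4 (covers 2 new) → pick G2 (covers 1 new) → pick G5 (covers 1 new). Total picks: 4.
(The true minimum cover uses only 2 blocks, so greedy is not optimal here.)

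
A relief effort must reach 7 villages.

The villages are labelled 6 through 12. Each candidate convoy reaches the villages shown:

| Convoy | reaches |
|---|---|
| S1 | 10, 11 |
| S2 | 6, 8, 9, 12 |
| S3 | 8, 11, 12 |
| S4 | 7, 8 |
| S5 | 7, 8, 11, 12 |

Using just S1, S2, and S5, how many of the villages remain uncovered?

Union of S1, S2, S5 = {6, 7, 8, 9, 10, 11, 12} — that's every village, so 0 are uncovered.

0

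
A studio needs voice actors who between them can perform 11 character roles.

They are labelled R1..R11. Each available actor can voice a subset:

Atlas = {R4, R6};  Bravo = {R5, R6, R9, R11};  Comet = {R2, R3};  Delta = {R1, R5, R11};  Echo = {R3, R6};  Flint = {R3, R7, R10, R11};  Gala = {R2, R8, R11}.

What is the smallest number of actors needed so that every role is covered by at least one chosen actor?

Take {Atlas, Bravo, Delta, Flint, Gala}. Their union is {R1, R2, R3, R4, R5, R6, R7, R8, R9, R10, R11}, which is all 11 roles.
No 4 of the 7 actors cover everything (all 35 combinations miss at least one role), so 5 is optimal.

5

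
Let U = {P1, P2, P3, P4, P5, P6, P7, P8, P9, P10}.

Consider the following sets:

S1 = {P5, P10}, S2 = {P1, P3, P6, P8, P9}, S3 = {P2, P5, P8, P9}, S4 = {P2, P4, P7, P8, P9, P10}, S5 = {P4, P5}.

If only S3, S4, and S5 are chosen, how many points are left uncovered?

Union of S3, S4, S5 = {P2, P4, P5, P7, P8, P9, P10}.
Not covered: P1, P3, P6 — 3 points.

3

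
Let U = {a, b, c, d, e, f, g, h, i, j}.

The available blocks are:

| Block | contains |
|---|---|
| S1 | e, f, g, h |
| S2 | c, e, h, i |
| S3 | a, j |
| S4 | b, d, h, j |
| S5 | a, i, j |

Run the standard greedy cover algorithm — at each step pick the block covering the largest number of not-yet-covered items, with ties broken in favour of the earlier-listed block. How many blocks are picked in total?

4

Greedy: pick S1 (covers 4 new) → pick S4 (covers 3 new) → pick S2 (covers 2 new) → pick S3 (covers 1 new). Total picks: 4.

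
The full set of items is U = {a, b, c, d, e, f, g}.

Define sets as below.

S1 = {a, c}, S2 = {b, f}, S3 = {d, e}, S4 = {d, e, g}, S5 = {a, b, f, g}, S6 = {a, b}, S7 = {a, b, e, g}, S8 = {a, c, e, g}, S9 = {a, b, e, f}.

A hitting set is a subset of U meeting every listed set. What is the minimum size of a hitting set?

The 3 items {a, d, f} hit every set.
The sets S1, S2, S4 are pairwise disjoint, so any hitting set needs a separate item for each — at least 3. Hence 3 is optimal.

3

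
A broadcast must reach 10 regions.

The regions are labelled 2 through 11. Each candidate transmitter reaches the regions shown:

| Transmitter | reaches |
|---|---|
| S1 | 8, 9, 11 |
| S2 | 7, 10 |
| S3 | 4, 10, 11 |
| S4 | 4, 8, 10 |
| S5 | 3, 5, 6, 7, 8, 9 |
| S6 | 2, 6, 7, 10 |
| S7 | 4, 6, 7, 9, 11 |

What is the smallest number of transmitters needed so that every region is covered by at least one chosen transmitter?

3

Take {S3, S5, S6}. Their union is {2, 3, 4, 5, 6, 7, 8, 9, 10, 11}, which is all 10 regions.
Only S6 contains 2, so S6 is forced; the remaining 6 regions need at least 2 more transmitters (each remaining transmitter adds at most 4) — so at least 3 transmitters are needed, and 3 is optimal.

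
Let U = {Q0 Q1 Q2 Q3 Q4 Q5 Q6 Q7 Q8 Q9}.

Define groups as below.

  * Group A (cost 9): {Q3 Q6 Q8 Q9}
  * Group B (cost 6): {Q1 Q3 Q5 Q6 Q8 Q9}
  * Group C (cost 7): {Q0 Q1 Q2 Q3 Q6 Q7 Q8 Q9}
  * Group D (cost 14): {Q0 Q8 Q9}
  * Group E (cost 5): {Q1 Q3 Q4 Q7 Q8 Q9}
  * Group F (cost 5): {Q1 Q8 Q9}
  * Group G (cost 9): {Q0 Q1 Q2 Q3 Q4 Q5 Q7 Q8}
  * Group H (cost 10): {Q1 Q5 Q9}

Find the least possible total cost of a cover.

15

B, G together cover every element (B ∪ G = {Q0, Q1, Q2, Q3, Q4, Q5, Q6, Q7, Q8, Q9}); total cost 6 + 9 = 15.
The greedy pick E, C, B costs 18; no covering selection beats 15.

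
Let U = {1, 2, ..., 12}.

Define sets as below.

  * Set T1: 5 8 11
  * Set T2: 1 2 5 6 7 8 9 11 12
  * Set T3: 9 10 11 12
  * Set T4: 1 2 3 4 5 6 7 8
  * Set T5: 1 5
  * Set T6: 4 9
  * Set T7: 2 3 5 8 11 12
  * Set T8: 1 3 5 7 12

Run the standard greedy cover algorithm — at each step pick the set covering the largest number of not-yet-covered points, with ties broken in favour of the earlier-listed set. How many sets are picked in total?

3

Greedy: pick T2 (covers 9 new) → pick T4 (covers 2 new) → pick T3 (covers 1 new). Total picks: 3.
(The true minimum cover uses only 2 sets, so greedy is not optimal here.)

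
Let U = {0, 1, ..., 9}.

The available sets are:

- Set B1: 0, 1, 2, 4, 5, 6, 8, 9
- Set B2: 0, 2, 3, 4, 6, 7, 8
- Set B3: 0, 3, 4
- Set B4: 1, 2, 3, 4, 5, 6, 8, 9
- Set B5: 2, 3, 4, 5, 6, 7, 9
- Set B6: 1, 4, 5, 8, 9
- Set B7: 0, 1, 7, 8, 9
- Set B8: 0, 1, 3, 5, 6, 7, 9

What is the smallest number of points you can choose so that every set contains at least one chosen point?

2

The 2 points {0, 4} hit every set.
No single point lies in every set, so at least 2 are needed and 2 is optimal.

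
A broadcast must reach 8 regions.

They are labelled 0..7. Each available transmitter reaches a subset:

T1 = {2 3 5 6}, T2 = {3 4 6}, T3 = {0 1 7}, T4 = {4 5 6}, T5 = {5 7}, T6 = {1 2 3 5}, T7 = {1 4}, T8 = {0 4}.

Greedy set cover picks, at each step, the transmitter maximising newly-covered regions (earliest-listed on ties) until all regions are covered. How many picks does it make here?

3

Greedy: pick T1 (covers 4 new) → pick T3 (covers 3 new) → pick T2 (covers 1 new). Total picks: 3.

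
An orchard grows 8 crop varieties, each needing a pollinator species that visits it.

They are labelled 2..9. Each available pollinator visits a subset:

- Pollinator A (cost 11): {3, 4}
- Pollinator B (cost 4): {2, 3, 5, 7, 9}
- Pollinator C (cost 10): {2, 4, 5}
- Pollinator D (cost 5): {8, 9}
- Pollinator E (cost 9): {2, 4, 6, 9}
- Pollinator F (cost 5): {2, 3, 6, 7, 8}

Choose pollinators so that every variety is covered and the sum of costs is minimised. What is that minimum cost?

18

B, D, E together cover every variety (B ∪ D ∪ E = {2, 3, 4, 5, 6, 7, 8, 9}); total cost 4 + 5 + 9 = 18.
No covering selection has total cost below 18.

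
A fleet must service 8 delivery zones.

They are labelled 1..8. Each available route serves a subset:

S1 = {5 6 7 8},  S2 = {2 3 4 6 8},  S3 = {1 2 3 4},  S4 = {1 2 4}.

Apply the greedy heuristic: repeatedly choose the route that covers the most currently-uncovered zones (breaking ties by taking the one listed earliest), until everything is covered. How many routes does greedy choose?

Greedy: pick S2 (covers 5 new) → pick S1 (covers 2 new) → pick S3 (covers 1 new). Total picks: 3.
(The true minimum cover uses only 2 routes, so greedy is not optimal here.)

3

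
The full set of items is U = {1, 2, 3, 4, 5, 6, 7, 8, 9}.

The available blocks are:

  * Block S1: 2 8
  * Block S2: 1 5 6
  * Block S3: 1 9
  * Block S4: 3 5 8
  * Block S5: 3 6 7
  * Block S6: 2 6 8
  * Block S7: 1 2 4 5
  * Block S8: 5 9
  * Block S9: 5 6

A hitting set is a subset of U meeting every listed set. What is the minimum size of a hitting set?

4

The 4 items {2, 3, 6, 9} hit every block.
No choice of 3 items meets every block, so 4 is the minimum.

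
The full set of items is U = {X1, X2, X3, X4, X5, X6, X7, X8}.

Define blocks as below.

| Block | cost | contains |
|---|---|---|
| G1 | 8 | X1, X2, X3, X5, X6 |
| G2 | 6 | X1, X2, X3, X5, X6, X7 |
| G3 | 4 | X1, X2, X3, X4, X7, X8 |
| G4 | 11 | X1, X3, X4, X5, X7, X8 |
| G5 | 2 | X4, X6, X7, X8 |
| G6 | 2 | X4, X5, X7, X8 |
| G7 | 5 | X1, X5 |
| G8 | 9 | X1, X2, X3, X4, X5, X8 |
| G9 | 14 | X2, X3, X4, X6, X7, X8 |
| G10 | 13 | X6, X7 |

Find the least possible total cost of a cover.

G3, G5, G6 together cover every item (G3 ∪ G5 ∪ G6 = {X1, X2, X3, X4, X5, X6, X7, X8}); total cost 4 + 2 + 2 = 8.
No covering selection has total cost below 8.

8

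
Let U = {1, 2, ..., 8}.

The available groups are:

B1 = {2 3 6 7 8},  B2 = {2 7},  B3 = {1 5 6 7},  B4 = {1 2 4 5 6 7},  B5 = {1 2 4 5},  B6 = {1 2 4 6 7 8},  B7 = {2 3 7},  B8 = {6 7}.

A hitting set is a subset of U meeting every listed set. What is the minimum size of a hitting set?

2

H = {4, 7} meets every group (each contains at least one member of H), and |H| = 2.
The groups B5, B8 are pairwise disjoint, so any hitting set needs a separate element for each — at least 2. Hence 2 is optimal.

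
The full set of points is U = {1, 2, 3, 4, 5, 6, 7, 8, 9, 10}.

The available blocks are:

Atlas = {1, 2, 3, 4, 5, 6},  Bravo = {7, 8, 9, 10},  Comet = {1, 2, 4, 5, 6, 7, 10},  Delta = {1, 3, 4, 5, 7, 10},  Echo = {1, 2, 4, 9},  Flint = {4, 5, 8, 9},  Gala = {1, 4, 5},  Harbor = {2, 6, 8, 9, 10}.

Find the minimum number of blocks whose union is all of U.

2

Atlas and Bravo together: Atlas ∪ Bravo = {1, 2, 3, 4, 5, 6, 7, 8, 9, 10} — every point is covered.
No single block has all 10 points (the largest, Comet, has 7), so 2 is optimal.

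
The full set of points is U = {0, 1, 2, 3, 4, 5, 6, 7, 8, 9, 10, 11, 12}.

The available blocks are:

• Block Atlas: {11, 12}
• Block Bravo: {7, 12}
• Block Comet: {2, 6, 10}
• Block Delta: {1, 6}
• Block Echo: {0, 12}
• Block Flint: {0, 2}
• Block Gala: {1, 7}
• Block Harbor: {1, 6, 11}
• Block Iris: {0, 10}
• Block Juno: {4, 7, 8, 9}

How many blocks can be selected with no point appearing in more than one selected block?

4

Atlas, Delta, Iris, Juno are pairwise disjoint (Atlas={11,12}; Delta={1,6}; Iris={0,10}; Juno={4,7,8,9}).
Every remaining block overlaps one of these, and no 5 of the listed blocks are pairwise disjoint, so 4 is the maximum.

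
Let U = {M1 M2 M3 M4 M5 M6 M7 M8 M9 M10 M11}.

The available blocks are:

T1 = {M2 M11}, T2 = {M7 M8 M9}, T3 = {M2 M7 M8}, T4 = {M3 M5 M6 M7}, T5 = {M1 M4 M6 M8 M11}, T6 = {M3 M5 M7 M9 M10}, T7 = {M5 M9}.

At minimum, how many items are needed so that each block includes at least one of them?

3

H = {M7, M9, M11} meets every block (each contains at least one member of H), and |H| = 3.
No choice of 2 items meets every block, so 3 is the minimum.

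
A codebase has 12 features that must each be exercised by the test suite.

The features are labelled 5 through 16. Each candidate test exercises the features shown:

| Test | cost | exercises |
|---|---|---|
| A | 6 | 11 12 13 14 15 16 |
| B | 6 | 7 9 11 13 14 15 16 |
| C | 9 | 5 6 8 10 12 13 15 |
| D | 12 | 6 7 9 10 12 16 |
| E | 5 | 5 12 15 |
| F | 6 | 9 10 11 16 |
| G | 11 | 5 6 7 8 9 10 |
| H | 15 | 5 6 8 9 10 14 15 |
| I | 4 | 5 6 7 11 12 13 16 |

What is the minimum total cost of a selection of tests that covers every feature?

B, C together cover every feature (B ∪ C = {5, 6, 7, 8, 9, 10, 11, 12, 13, 14, 15, 16}); total cost 6 + 9 = 15.
The greedy pick I, B, C costs 19; no covering selection beats 15.

15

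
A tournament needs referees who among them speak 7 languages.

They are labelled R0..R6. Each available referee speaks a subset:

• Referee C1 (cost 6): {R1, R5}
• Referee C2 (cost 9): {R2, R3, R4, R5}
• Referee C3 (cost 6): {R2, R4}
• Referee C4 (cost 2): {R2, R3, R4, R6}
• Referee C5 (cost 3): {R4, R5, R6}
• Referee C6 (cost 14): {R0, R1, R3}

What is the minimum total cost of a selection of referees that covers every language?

19

C4, C5, C6 together cover every language (C4 ∪ C5 ∪ C6 = {R0, R1, R2, R3, R4, R5, R6}); total cost 2 + 3 + 14 = 19.
The greedy pick C4, C1, C6 costs 22; no covering selection beats 19.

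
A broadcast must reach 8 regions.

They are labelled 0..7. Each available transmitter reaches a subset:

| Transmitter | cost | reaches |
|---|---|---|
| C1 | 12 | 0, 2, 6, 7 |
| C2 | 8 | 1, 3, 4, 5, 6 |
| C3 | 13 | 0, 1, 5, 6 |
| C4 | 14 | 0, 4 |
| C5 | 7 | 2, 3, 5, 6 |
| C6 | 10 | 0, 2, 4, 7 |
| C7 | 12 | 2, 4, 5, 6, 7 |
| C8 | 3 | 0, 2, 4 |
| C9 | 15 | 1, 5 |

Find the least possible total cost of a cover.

C2, C6 together cover every region (C2 ∪ C6 = {0, 1, 2, 3, 4, 5, 6, 7}); total cost 8 + 10 = 18.
The greedy pick C8, C2, C6 costs 21; no covering selection beats 18.

18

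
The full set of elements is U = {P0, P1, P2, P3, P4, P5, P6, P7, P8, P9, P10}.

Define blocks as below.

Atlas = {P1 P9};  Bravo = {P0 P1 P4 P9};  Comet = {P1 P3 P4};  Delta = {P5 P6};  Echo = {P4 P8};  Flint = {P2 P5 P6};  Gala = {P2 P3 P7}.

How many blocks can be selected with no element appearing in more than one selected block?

Atlas, Delta, Echo, Gala are pairwise disjoint (Atlas={P1,P9}; Delta={P5,P6}; Echo={P4,P8}; Gala={P2,P3,P7}).
Every remaining block overlaps one of these, and no 5 of the listed blocks are pairwise disjoint, so 4 is the maximum.

4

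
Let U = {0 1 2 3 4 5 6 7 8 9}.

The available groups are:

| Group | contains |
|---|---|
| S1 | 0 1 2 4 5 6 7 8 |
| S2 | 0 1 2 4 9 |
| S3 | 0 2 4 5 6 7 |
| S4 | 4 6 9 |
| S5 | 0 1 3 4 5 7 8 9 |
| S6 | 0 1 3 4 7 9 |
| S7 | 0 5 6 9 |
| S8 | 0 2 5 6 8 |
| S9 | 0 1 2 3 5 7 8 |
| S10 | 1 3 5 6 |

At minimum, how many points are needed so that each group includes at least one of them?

2

H = {5, 9} meets every group (each contains at least one member of H), and |H| = 2.
The groups S4, S9 are pairwise disjoint, so any hitting set needs a separate point for each — at least 2. Hence 2 is optimal.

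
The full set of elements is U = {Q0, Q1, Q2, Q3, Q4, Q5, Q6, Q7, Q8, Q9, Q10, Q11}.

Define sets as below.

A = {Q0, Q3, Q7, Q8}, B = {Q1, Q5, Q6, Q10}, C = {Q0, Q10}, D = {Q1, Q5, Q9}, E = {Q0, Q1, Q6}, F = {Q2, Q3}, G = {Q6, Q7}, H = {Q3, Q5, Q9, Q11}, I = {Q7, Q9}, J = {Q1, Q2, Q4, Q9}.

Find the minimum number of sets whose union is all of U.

4

A and B and H and J together: A ∪ B ∪ H ∪ J = {Q0, Q1, Q2, Q3, Q4, Q5, Q6, Q7, Q8, Q9, Q10, Q11} — every element is covered.
Only H contains Q11, so H is forced; the remaining 8 elements need at least 3 more sets (each remaining set adds at most 3) — so at least 4 sets are needed, and 4 is optimal.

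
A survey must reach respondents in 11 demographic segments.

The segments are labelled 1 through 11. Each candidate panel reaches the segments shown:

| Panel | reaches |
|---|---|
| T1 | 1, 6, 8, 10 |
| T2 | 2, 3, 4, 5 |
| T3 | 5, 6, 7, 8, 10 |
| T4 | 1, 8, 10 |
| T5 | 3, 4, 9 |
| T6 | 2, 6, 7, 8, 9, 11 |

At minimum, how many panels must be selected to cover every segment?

T2 and T4 and T6 together: T2 ∪ T4 ∪ T6 = {1, 2, 3, 4, 5, 6, 7, 8, 9, 10, 11} — every segment is covered.
Only T6 contains 11, so T6 is forced; the remaining 5 segments need at least 2 more panels (each remaining panel adds at most 3) — so at least 3 panels are needed, and 3 is optimal.

3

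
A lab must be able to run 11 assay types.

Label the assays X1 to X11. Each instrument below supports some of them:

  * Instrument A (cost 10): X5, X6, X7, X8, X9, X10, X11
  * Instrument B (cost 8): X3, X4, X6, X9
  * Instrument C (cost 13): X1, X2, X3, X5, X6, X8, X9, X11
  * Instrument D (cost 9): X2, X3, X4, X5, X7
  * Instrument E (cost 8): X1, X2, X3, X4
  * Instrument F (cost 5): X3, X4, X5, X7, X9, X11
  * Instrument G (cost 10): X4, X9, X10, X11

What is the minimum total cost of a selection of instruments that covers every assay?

A, E together cover every assay (A ∪ E = {X1, X2, X3, X4, X5, X6, X7, X8, X9, X10, X11}); total cost 10 + 8 = 18.
The greedy pick F, C, A costs 28; no covering selection beats 18.

18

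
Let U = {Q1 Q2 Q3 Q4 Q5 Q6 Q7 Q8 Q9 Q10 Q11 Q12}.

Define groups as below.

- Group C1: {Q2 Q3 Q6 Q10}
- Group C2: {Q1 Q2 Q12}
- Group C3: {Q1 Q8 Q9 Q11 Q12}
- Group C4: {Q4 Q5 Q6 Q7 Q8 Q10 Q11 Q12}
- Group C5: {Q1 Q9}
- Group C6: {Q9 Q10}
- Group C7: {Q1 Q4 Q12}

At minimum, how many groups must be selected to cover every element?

3

Take {C1, C4, C5}. Their union is {Q1, Q2, Q3, Q4, Q5, Q6, Q7, Q8, Q9, Q10, Q11, Q12}, which is all 12 elements.
Only C1 contains Q3, so C1 is forced; the remaining 8 elements need at least 2 more groups (each remaining group adds at most 6) — so at least 3 groups are needed, and 3 is optimal.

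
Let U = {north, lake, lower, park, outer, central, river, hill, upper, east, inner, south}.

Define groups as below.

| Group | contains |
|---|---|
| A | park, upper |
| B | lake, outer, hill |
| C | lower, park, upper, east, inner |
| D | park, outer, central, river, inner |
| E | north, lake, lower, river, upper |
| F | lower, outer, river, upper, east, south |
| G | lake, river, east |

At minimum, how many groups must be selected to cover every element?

4

B, D, E, and F cover everything between them: the union {north, lake, lower, park, outer, central, river, hill, upper, east, inner, south} is all of U.
No 3 of the 7 groups cover everything (all 35 combinations miss at least one element), so 4 is optimal.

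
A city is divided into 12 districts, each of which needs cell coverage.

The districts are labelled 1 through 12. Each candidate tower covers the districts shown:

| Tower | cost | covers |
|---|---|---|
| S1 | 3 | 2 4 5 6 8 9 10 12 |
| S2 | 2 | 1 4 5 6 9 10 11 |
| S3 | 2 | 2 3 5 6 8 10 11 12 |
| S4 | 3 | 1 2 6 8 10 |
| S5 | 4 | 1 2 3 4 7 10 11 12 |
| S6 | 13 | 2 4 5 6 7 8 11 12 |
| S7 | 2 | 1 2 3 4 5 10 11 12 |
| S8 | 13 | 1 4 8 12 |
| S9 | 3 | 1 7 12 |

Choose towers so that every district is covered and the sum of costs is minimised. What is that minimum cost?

S1, S5 together cover every district (S1 ∪ S5 = {1, 2, 3, 4, 5, 6, 7, 8, 9, 10, 11, 12}); total cost 3 + 4 = 7.
No covering selection has total cost below 7.

7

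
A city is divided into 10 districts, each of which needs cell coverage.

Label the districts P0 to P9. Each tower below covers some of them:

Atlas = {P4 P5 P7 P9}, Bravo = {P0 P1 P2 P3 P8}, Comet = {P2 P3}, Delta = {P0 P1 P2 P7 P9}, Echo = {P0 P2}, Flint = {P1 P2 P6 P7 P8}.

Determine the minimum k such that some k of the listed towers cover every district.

3

Take {Atlas, Bravo, Flint}. Their union is {P0, P1, P2, P3, P4, P5, P6, P7, P8, P9}, which is all 10 districts.
Only Atlas contains P4, so Atlas is forced; the remaining 6 districts need at least 2 more towers (each remaining tower adds at most 5) — so at least 3 towers are needed, and 3 is optimal.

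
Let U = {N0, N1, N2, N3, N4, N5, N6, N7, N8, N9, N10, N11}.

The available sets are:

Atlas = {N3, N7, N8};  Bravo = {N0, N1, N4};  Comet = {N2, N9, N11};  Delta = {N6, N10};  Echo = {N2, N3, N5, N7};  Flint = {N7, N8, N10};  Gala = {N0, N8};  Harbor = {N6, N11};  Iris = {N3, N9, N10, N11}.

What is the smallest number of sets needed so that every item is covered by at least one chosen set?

5

Atlas and Bravo and Delta and Echo and Iris together: Atlas ∪ Bravo ∪ Delta ∪ Echo ∪ Iris = {N0, N1, N2, N3, N4, N5, N6, N7, N8, N9, N10, N11} — every item is covered.
No 4 of the 9 sets cover everything (all 126 combinations miss at least one item), so 5 is optimal.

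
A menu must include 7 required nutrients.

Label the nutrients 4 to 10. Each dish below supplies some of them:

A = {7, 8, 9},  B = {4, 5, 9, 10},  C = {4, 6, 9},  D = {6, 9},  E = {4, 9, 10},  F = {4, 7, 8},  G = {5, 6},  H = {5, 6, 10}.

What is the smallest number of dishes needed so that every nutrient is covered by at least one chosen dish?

3

Take {A, F, H}. Their union is {4, 5, 6, 7, 8, 9, 10}, which is all 7 nutrients.
No 2 of the 8 dishes cover everything (all 28 combinations miss at least one nutrient), so 3 is optimal.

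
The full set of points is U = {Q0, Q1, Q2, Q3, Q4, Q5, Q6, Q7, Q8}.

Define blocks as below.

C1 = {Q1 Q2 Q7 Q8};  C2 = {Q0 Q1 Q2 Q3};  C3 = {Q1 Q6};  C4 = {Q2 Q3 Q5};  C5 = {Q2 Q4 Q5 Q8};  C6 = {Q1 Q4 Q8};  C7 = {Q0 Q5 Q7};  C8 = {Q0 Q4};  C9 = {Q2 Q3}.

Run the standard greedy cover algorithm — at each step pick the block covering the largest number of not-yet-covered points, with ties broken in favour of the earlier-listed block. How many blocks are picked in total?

Greedy: pick C1 (covers 4 new) → pick C2 (covers 2 new) → pick C5 (covers 2 new) → pick C3 (covers 1 new). Total picks: 4.

4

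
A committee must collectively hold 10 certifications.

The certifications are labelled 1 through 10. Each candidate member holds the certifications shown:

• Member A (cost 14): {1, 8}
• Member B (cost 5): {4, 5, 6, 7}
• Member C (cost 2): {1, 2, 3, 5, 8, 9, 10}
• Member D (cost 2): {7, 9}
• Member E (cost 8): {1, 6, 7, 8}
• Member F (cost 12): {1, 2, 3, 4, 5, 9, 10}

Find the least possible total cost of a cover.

B, C together cover every certification (B ∪ C = {1, 2, 3, 4, 5, 6, 7, 8, 9, 10}); total cost 5 + 2 = 7.
No covering selection has total cost below 7.

7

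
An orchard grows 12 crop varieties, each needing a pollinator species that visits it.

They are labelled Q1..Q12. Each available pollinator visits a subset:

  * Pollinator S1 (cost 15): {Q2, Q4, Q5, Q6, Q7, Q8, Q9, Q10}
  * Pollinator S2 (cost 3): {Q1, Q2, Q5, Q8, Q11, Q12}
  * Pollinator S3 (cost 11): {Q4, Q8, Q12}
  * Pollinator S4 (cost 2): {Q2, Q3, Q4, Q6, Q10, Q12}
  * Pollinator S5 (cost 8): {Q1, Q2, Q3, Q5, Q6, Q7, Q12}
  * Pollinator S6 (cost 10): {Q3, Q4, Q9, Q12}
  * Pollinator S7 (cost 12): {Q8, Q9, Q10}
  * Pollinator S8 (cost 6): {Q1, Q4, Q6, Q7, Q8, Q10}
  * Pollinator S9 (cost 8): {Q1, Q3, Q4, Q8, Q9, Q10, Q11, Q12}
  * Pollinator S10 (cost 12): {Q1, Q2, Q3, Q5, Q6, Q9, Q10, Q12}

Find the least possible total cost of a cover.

16

S5, S9 together cover every variety (S5 ∪ S9 = {Q1, Q2, Q3, Q4, Q5, Q6, Q7, Q8, Q9, Q10, Q11, Q12}); total cost 8 + 8 = 16.
The greedy pick S4, S2, S8, S9 costs 19; no covering selection beats 16.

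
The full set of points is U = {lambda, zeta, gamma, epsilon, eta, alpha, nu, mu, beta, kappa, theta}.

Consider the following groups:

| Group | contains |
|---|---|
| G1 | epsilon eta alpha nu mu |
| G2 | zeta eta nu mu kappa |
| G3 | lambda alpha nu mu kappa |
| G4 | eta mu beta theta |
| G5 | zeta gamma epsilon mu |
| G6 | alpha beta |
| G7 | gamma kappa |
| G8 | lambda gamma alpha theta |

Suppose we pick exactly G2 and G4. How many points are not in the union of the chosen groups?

4

Union of G2, G4 = {zeta, eta, nu, mu, beta, kappa, theta}.
Not covered: lambda, gamma, epsilon, alpha — 4 points.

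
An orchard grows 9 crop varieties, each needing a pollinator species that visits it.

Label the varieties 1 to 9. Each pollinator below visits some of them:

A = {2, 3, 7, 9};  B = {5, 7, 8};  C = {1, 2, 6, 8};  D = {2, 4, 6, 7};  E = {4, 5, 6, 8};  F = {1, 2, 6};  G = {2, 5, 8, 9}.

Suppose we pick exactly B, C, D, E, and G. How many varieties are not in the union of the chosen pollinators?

1

Union of B, C, D, E, G = {1, 2, 4, 5, 6, 7, 8, 9}.
Not covered: 3 — 1 variety.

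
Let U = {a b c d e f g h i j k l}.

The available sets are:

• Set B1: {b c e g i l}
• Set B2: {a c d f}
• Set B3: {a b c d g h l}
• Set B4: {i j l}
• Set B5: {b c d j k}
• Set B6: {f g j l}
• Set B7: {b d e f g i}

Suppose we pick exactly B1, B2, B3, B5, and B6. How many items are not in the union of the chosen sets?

Union of B1, B2, B3, B5, B6 = {a, b, c, d, e, f, g, h, i, j, k, l} — that's every item, so 0 are uncovered.

0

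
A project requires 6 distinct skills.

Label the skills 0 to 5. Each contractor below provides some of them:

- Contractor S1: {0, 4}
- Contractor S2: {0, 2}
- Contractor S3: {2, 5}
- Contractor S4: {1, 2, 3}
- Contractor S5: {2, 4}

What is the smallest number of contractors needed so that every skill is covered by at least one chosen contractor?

3

Take {S1, S3, S4}. Their union is {0, 1, 2, 3, 4, 5}, which is all 6 skills.
Only S4 contains 1, so S4 is forced; the remaining 3 skills need at least 2 more contractors (each remaining contractor adds at most 2) — so at least 3 contractors are needed, and 3 is optimal.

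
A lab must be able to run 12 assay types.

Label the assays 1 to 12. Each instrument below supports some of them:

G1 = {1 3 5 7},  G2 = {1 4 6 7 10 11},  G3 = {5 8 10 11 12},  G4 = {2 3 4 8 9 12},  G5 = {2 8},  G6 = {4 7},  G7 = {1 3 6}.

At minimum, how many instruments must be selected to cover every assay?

3

Take {G2, G3, G4}. Their union is {1, 2, 3, 4, 5, 6, 7, 8, 9, 10, 11, 12}, which is all 12 assays.
Only G4 contains 9, so G4 is forced; the remaining 6 assays need at least 2 more instruments (each remaining instrument adds at most 5) — so at least 3 instruments are needed, and 3 is optimal.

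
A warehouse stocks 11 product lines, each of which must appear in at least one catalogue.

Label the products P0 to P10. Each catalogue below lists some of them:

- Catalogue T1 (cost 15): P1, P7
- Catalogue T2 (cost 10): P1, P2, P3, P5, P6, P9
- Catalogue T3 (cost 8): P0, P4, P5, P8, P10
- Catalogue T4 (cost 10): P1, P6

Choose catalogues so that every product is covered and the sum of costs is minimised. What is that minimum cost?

T1, T2, T3 together cover every product (T1 ∪ T2 ∪ T3 = {P0, P1, P2, P3, P4, P5, P6, P7, P8, P9, P10}); total cost 15 + 10 + 8 = 33.
No covering selection has total cost below 33.

33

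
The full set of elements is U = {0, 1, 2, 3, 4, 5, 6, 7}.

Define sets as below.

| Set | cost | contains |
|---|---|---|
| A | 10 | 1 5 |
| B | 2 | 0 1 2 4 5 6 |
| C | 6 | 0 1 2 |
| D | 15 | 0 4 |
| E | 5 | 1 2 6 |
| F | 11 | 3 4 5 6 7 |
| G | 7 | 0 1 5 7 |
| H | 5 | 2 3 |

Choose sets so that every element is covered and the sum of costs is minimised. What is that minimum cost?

B, F together cover every element (B ∪ F = {0, 1, 2, 3, 4, 5, 6, 7}); total cost 2 + 11 = 13.
The greedy pick B, H, G costs 14; no covering selection beats 13.

13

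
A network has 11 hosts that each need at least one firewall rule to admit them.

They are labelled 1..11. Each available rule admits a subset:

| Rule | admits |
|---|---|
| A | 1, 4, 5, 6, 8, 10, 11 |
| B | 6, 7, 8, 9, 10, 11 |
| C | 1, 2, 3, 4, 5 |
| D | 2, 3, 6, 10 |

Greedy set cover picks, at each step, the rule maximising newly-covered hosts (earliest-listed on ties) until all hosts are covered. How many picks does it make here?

3

Greedy: pick A (covers 7 new) → pick B (covers 2 new) → pick C (covers 2 new). Total picks: 3.
(The true minimum cover uses only 2 rules, so greedy is not optimal here.)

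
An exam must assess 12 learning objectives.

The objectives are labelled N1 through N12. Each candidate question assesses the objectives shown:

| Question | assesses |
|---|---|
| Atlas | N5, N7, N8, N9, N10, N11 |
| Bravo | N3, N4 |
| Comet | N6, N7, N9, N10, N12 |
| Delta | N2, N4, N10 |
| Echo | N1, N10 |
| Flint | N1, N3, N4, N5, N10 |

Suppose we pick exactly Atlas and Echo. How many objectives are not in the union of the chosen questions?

Union of Atlas, Echo = {N1, N5, N7, N8, N9, N10, N11}.
Not covered: N2, N3, N4, N6, N12 — 5 objectives.

5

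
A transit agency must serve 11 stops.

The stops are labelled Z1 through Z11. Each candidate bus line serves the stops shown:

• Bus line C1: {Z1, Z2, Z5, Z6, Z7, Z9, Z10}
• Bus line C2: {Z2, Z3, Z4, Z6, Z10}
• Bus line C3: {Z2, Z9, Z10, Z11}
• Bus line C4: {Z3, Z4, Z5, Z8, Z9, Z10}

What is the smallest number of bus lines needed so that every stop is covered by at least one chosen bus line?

Take {C1, C3, C4}. Their union is {Z1, Z2, Z3, Z4, Z5, Z6, Z7, Z8, Z9, Z10, Z11}, which is all 11 stops.
Only C1 contains Z1, so C1 is forced; the remaining 4 stops need at least 2 more bus lines (each remaining bus line adds at most 3) — so at least 3 bus lines are needed, and 3 is optimal.

3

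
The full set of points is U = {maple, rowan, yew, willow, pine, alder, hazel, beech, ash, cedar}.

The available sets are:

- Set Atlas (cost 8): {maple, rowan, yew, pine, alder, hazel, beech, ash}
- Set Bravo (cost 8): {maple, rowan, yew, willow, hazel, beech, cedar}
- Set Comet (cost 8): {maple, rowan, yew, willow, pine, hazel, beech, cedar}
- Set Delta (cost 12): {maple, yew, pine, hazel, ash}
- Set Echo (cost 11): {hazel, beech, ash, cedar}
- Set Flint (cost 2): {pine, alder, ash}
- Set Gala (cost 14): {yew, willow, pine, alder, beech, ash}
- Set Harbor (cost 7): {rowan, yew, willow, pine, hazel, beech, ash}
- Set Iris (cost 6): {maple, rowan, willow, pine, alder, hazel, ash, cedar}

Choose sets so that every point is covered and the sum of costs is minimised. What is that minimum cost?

Bravo, Flint together cover every point (Bravo ∪ Flint = {maple, rowan, yew, willow, pine, alder, hazel, beech, ash, cedar}); total cost 8 + 2 = 10.
No covering selection has total cost below 10.

10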